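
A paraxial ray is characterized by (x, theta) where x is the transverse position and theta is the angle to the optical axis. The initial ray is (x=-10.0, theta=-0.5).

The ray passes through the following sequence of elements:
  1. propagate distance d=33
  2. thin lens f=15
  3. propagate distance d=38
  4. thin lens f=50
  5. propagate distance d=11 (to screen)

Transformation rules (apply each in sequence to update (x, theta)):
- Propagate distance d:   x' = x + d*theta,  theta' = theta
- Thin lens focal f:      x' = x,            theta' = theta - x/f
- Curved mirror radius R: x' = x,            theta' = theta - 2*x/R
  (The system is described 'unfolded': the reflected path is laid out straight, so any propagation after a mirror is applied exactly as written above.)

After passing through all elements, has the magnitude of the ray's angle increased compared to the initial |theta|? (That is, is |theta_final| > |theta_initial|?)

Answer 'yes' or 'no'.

Initial: x=-10.0000 theta=-0.5000
After 1 (propagate distance d=33): x=-26.5000 theta=-0.5000
After 2 (thin lens f=15): x=-26.5000 theta=19/15 (≈1.2667)
After 3 (propagate distance d=38): x=649/30 (≈21.6333) theta=19/15 (≈1.2667)
After 4 (thin lens f=50): x=649/30 (≈21.6333) theta=0.8340
After 5 (propagate distance d=11 (to screen)): x=46211/1500 (≈30.8073) theta=0.8340
|theta_initial|=0.5000 |theta_final|=0.8340 -> increased

Answer: yes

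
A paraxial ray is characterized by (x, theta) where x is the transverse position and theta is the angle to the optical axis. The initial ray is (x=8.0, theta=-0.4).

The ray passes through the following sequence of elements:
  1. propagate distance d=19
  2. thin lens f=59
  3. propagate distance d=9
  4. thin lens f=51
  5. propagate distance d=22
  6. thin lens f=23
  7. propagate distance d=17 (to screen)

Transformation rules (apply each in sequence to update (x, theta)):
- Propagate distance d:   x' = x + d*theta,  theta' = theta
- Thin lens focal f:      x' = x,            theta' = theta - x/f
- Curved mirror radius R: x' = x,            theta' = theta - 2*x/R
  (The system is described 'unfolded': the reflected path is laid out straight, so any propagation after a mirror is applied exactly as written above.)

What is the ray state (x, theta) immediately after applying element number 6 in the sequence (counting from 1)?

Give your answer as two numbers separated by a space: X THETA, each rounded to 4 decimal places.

Initial: x=8.0000 theta=-0.4000
After 1 (propagate distance d=19): x=0.4000 theta=-0.4000
After 2 (thin lens f=59): x=0.4000 theta=-24/59 (≈-0.4068)
After 3 (propagate distance d=9): x=-962/295 (≈-3.2610) theta=-24/59 (≈-0.4068)
After 4 (thin lens f=51): x=-962/295 (≈-3.2610) theta=-5158/15045 (≈-0.3428)
After 5 (propagate distance d=22): x=-162538/15045 (≈-10.8035) theta=-5158/15045 (≈-0.3428)
After 6 (thin lens f=23): x=-162538/15045 (≈-10.8035) theta=43904/346035 (≈0.1269)
Rounded to 4 decimal places: x = -10.8035, theta = 0.1269

Answer: -10.8035 0.1269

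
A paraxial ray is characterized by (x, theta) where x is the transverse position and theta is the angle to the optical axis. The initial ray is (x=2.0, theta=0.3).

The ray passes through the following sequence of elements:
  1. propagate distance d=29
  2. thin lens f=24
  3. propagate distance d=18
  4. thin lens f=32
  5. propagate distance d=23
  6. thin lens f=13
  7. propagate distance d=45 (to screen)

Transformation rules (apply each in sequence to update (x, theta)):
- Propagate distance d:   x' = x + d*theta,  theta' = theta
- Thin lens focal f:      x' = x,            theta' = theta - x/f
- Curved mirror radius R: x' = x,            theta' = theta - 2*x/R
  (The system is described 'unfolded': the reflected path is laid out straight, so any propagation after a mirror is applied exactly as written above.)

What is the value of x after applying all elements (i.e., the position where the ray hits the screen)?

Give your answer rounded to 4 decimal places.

Initial: x=2.0000 theta=0.3000
After 1 (propagate distance d=29): x=10.7000 theta=0.3000
After 2 (thin lens f=24): x=10.7000 theta=-7/48 (≈-0.1458)
After 3 (propagate distance d=18): x=8.0750 theta=-7/48 (≈-0.1458)
After 4 (thin lens f=32): x=8.0750 theta=-1529/3840 (≈-0.3982)
After 5 (propagate distance d=23): x=-4159/3840 (≈-1.0831) theta=-1529/3840 (≈-0.3982)
After 6 (thin lens f=13): x=-4159/3840 (≈-1.0831) theta=-7859/24960 (≈-0.3149)
After 7 (propagate distance d=45 (to screen)): x=-761377/49920 (≈-15.2519) theta=-7859/24960 (≈-0.3149)
Rounded to 4 decimal places: x = -15.2519

Answer: -15.2519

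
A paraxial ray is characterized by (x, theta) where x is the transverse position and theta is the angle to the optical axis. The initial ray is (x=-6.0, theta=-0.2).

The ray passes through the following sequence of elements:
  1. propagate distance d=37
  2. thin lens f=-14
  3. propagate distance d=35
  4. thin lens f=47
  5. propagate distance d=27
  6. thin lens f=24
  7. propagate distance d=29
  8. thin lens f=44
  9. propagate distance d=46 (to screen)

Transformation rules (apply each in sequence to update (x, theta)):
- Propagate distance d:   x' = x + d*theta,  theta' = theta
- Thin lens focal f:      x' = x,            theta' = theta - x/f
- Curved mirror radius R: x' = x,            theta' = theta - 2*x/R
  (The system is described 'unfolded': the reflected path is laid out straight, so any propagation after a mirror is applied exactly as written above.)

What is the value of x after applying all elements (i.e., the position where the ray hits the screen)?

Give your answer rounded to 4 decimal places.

Initial: x=-6.0000 theta=-0.2000
After 1 (propagate distance d=37): x=-13.4000 theta=-0.2000
After 2 (thin lens f=-14): x=-13.4000 theta=-81/70 (≈-1.1571)
After 3 (propagate distance d=35): x=-53.9000 theta=-81/70 (≈-1.1571)
After 4 (thin lens f=47): x=-53.9000 theta=-17/1645 (≈-0.0103)
After 5 (propagate distance d=27): x=-178249/3290 (≈-54.1790) theta=-17/1645 (≈-0.0103)
After 6 (thin lens f=24): x=-178249/3290 (≈-54.1790) theta=177433/78960 (≈2.2471)
After 7 (propagate distance d=29): x=867581/78960 (≈10.9876) theta=177433/78960 (≈2.2471)
After 8 (thin lens f=44): x=867581/78960 (≈10.9876) theta=30041/15040 (≈1.9974)
After 9 (propagate distance d=46 (to screen)): x=3248993/31584 (≈102.8683) theta=30041/15040 (≈1.9974)
Rounded to 4 decimal places: x = 102.8683

Answer: 102.8683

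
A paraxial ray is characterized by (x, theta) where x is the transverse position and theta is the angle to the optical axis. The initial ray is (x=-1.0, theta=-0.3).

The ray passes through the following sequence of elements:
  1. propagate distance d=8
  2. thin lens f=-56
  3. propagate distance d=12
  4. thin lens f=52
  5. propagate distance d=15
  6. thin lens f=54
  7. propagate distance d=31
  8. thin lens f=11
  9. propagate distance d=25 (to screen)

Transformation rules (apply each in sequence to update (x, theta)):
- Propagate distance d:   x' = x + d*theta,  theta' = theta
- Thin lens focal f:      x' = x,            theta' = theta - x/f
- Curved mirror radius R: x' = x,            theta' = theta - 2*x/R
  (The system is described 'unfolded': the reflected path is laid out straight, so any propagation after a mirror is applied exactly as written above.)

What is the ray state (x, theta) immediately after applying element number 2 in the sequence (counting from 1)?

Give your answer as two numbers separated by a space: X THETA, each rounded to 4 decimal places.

Answer: -3.4000 -0.3607

Derivation:
Initial: x=-1.0000 theta=-0.3000
After 1 (propagate distance d=8): x=-3.4000 theta=-0.3000
After 2 (thin lens f=-56): x=-3.4000 theta=-101/280 (≈-0.3607)
Rounded to 4 decimal places: x = -3.4000, theta = -0.3607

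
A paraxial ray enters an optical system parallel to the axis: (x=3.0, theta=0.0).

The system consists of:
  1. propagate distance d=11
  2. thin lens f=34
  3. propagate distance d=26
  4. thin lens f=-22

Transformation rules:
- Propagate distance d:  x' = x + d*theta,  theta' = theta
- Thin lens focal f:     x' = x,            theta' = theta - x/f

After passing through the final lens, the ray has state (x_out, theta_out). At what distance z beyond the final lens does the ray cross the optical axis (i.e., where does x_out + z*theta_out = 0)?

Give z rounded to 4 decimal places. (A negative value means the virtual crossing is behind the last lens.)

Answer: 12.5714

Derivation:
Initial: x=3.0000 theta=0.0000
After 1 (propagate distance d=11): x=3.0000 theta=0.0000
After 2 (thin lens f=34): x=3.0000 theta=-3/34 (≈-0.0882)
After 3 (propagate distance d=26): x=12/17 (≈0.7059) theta=-3/34 (≈-0.0882)
After 4 (thin lens f=-22): x=12/17 (≈0.7059) theta=-21/374 (≈-0.0561)
z_focus = -x_out/theta_out = -(12/17)/(-21/374) = 88/7 ≈ 12.5714
Rounded to 4 decimal places: z = 12.5714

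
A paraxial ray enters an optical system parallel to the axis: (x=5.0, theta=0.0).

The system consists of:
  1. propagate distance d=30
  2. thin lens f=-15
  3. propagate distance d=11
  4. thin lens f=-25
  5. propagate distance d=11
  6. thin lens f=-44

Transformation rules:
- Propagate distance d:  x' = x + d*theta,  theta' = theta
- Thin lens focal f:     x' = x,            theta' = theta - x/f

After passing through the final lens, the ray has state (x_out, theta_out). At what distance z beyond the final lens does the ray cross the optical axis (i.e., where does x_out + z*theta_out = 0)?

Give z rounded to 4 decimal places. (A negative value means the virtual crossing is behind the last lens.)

Answer: -15.4223

Derivation:
Initial: x=5.0000 theta=0.0000
After 1 (propagate distance d=30): x=5.0000 theta=0.0000
After 2 (thin lens f=-15): x=5.0000 theta=1/3 (≈0.3333)
After 3 (propagate distance d=11): x=26/3 (≈8.6667) theta=1/3 (≈0.3333)
After 4 (thin lens f=-25): x=26/3 (≈8.6667) theta=0.6800
After 5 (propagate distance d=11): x=1211/75 (≈16.1467) theta=0.6800
After 6 (thin lens f=-44): x=1211/75 (≈16.1467) theta=691/660 (≈1.0470)
z_focus = -x_out/theta_out = -(1211/75)/(691/660) = -53284/3455 ≈ -15.4223
Rounded to 4 decimal places: z = -15.4223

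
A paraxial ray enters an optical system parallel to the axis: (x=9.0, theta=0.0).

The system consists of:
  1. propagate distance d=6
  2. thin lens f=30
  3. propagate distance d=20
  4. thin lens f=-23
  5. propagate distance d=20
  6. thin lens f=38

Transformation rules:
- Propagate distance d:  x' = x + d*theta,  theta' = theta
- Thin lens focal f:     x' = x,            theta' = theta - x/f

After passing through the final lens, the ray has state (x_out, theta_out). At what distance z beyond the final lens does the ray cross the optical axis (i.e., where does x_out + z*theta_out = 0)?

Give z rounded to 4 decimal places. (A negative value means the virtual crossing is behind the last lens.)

Answer: -2.4569

Derivation:
Initial: x=9.0000 theta=0.0000
After 1 (propagate distance d=6): x=9.0000 theta=0.0000
After 2 (thin lens f=30): x=9.0000 theta=-0.3000
After 3 (propagate distance d=20): x=3.0000 theta=-0.3000
After 4 (thin lens f=-23): x=3.0000 theta=-39/230 (≈-0.1696)
After 5 (propagate distance d=20): x=-9/23 (≈-0.3913) theta=-39/230 (≈-0.1696)
After 6 (thin lens f=38): x=-9/23 (≈-0.3913) theta=-348/2185 (≈-0.1593)
z_focus = -x_out/theta_out = -(-9/23)/(-348/2185) = -285/116 ≈ -2.4569
Rounded to 4 decimal places: z = -2.4569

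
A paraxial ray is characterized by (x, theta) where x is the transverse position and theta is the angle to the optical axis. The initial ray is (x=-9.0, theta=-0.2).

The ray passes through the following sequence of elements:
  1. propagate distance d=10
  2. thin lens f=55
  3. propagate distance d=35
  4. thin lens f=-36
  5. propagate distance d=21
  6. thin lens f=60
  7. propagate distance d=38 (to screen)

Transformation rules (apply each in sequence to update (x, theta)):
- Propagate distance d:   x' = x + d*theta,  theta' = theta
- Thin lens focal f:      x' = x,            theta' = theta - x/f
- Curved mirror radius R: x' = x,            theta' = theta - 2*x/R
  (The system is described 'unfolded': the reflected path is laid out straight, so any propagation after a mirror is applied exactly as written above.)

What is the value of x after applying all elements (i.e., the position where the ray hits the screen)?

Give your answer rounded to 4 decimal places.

Initial: x=-9.0000 theta=-0.2000
After 1 (propagate distance d=10): x=-11.0000 theta=-0.2000
After 2 (thin lens f=55): x=-11.0000 theta=0.0000
After 3 (propagate distance d=35): x=-11.0000 theta=0.0000
After 4 (thin lens f=-36): x=-11.0000 theta=-11/36 (≈-0.3056)
After 5 (propagate distance d=21): x=-209/12 (≈-17.4167) theta=-11/36 (≈-0.3056)
After 6 (thin lens f=60): x=-209/12 (≈-17.4167) theta=-11/720 (≈-0.0153)
After 7 (propagate distance d=38 (to screen)): x=-6479/360 (≈-17.9972) theta=-11/720 (≈-0.0153)
Rounded to 4 decimal places: x = -17.9972

Answer: -17.9972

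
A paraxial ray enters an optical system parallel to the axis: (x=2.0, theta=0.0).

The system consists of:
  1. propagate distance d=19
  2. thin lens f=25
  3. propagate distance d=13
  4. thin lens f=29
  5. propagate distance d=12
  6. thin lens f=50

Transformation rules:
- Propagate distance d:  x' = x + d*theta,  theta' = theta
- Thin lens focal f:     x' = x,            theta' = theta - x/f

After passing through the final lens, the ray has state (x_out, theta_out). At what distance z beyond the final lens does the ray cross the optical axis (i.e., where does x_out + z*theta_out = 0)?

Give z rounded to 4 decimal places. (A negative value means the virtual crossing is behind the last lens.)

Answer: -3.7775

Derivation:
Initial: x=2.0000 theta=0.0000
After 1 (propagate distance d=19): x=2.0000 theta=0.0000
After 2 (thin lens f=25): x=2.0000 theta=-0.0800
After 3 (propagate distance d=13): x=0.9600 theta=-0.0800
After 4 (thin lens f=29): x=0.9600 theta=-82/725 (≈-0.1131)
After 5 (propagate distance d=12): x=-288/725 (≈-0.3972) theta=-82/725 (≈-0.1131)
After 6 (thin lens f=50): x=-288/725 (≈-0.3972) theta=-1906/18125 (≈-0.1052)
z_focus = -x_out/theta_out = -(-288/725)/(-1906/18125) = -3600/953 ≈ -3.7775
Rounded to 4 decimal places: z = -3.7775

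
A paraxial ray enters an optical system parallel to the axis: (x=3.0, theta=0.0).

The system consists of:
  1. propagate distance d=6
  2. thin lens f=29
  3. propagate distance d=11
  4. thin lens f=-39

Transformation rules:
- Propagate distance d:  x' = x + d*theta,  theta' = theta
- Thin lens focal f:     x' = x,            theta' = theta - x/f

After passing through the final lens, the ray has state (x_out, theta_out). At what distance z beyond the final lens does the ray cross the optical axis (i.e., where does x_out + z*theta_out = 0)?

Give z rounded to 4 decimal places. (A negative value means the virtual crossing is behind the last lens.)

Initial: x=3.0000 theta=0.0000
After 1 (propagate distance d=6): x=3.0000 theta=0.0000
After 2 (thin lens f=29): x=3.0000 theta=-3/29 (≈-0.1034)
After 3 (propagate distance d=11): x=54/29 (≈1.8621) theta=-3/29 (≈-0.1034)
After 4 (thin lens f=-39): x=54/29 (≈1.8621) theta=-21/377 (≈-0.0557)
z_focus = -x_out/theta_out = -(54/29)/(-21/377) = 234/7 ≈ 33.4286
Rounded to 4 decimal places: z = 33.4286

Answer: 33.4286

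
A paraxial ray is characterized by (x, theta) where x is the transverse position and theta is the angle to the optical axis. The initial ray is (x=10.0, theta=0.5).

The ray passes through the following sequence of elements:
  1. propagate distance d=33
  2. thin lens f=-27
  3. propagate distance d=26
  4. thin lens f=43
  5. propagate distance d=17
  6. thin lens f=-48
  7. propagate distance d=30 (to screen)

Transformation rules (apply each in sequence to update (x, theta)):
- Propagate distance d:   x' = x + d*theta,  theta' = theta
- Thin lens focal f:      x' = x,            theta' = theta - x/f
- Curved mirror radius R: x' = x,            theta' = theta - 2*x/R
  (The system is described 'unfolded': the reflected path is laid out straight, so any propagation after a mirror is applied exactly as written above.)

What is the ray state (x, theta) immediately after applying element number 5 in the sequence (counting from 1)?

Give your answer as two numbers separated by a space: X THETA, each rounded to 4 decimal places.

Initial: x=10.0000 theta=0.5000
After 1 (propagate distance d=33): x=26.5000 theta=0.5000
After 2 (thin lens f=-27): x=26.5000 theta=40/27 (≈1.4815)
After 3 (propagate distance d=26): x=3511/54 (≈65.0185) theta=40/27 (≈1.4815)
After 4 (thin lens f=43): x=3511/54 (≈65.0185) theta=-71/2322 (≈-0.0306)
After 5 (propagate distance d=17): x=24961/387 (≈64.4987) theta=-71/2322 (≈-0.0306)
Rounded to 4 decimal places: x = 64.4987, theta = -0.0306

Answer: 64.4987 -0.0306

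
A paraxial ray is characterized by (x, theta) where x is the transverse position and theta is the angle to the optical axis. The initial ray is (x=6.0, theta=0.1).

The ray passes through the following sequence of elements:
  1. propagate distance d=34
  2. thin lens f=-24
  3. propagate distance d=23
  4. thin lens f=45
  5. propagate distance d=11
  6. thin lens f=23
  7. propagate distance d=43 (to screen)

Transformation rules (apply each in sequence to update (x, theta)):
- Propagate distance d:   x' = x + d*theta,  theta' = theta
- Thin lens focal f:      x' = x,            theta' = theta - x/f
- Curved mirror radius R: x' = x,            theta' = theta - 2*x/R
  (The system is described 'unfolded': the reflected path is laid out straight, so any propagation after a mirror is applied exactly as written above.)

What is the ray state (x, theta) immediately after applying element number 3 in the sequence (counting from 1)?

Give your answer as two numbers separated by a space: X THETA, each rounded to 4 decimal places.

Answer: 20.7083 0.4917

Derivation:
Initial: x=6.0000 theta=0.1000
After 1 (propagate distance d=34): x=9.4000 theta=0.1000
After 2 (thin lens f=-24): x=9.4000 theta=59/120 (≈0.4917)
After 3 (propagate distance d=23): x=497/24 (≈20.7083) theta=59/120 (≈0.4917)
Rounded to 4 decimal places: x = 20.7083, theta = 0.4917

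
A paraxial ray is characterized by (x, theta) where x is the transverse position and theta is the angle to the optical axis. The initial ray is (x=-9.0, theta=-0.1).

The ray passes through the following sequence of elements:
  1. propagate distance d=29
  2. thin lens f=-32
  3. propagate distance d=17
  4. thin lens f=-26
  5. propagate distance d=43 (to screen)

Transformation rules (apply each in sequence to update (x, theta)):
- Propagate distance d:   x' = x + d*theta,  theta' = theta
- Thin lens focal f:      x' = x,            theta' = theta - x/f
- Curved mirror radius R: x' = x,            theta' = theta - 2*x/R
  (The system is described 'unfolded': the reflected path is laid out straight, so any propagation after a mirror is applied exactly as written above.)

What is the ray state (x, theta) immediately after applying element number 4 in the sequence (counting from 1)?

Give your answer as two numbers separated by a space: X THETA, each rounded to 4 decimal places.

Answer: -19.9219 -1.2381

Derivation:
Initial: x=-9.0000 theta=-0.1000
After 1 (propagate distance d=29): x=-11.9000 theta=-0.1000
After 2 (thin lens f=-32): x=-11.9000 theta=-151/320 (≈-0.4719)
After 3 (propagate distance d=17): x=-1275/64 (≈-19.9219) theta=-151/320 (≈-0.4719)
After 4 (thin lens f=-26): x=-1275/64 (≈-19.9219) theta=-10301/8320 (≈-1.2381)
Rounded to 4 decimal places: x = -19.9219, theta = -1.2381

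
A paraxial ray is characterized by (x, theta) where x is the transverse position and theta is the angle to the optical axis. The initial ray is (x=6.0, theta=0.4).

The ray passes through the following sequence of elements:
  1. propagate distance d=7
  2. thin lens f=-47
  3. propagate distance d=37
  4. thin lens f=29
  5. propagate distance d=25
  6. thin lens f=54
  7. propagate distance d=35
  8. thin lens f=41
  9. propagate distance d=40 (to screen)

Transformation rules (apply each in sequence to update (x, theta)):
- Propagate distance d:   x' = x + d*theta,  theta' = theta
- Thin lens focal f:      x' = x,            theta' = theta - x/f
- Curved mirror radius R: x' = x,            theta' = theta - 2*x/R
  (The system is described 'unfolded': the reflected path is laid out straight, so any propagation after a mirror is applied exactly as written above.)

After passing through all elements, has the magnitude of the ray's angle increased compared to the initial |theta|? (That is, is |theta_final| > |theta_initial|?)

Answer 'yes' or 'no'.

Initial: x=6.0000 theta=0.4000
After 1 (propagate distance d=7): x=8.8000 theta=0.4000
After 2 (thin lens f=-47): x=8.8000 theta=138/235 (≈0.5872)
After 3 (propagate distance d=37): x=7174/235 (≈30.5277) theta=138/235 (≈0.5872)
After 4 (thin lens f=29): x=7174/235 (≈30.5277) theta=-3172/6815 (≈-0.4654)
After 5 (propagate distance d=25): x=128746/6815 (≈18.8916) theta=-3172/6815 (≈-0.4654)
After 6 (thin lens f=54): x=128746/6815 (≈18.8916) theta=-5173/6345 (≈-0.8153)
After 7 (propagate distance d=35): x=-1774453/184005 (≈-9.6435) theta=-5173/6345 (≈-0.8153)
After 8 (thin lens f=41): x=-1774453/184005 (≈-9.6435) theta=-1458748/2514735 (≈-0.5801)
After 9 (propagate distance d=40 (to screen)): x=-247802333/7544205 (≈-32.8467) theta=-1458748/2514735 (≈-0.5801)
|theta_initial|=0.4000 |theta_final|=1458748/2514735 (≈0.5801) -> increased

Answer: yes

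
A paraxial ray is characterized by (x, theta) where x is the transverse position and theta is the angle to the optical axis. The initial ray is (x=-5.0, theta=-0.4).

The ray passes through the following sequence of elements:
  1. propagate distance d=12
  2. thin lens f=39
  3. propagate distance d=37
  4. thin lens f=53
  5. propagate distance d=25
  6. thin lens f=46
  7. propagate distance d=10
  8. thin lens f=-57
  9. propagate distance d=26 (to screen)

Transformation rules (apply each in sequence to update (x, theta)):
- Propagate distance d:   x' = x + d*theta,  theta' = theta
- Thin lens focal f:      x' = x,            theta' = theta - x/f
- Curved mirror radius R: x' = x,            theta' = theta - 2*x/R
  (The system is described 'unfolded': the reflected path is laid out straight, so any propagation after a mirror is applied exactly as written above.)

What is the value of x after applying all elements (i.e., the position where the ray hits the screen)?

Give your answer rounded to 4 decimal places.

Answer: -1.0999

Derivation:
Initial: x=-5.0000 theta=-0.4000
After 1 (propagate distance d=12): x=-9.8000 theta=-0.4000
After 2 (thin lens f=39): x=-9.8000 theta=-29/195 (≈-0.1487)
After 3 (propagate distance d=37): x=-2984/195 (≈-15.3026) theta=-29/195 (≈-0.1487)
After 4 (thin lens f=53): x=-2984/195 (≈-15.3026) theta=1447/10335 (≈0.1400)
After 5 (propagate distance d=25): x=-40659/3445 (≈-11.8023) theta=1447/10335 (≈0.1400)
After 6 (thin lens f=46): x=-40659/3445 (≈-11.8023) theta=14503/36570 (≈0.3966)
After 7 (propagate distance d=10): x=-1862776/237705 (≈-7.8365) theta=14503/36570 (≈0.3966)
After 8 (thin lens f=-57): x=-1862776/237705 (≈-7.8365) theta=7021171/27098370 (≈0.2591)
After 9 (propagate distance d=26 (to screen)): x=-14903009/13549185 (≈-1.0999) theta=7021171/27098370 (≈0.2591)
Rounded to 4 decimal places: x = -1.0999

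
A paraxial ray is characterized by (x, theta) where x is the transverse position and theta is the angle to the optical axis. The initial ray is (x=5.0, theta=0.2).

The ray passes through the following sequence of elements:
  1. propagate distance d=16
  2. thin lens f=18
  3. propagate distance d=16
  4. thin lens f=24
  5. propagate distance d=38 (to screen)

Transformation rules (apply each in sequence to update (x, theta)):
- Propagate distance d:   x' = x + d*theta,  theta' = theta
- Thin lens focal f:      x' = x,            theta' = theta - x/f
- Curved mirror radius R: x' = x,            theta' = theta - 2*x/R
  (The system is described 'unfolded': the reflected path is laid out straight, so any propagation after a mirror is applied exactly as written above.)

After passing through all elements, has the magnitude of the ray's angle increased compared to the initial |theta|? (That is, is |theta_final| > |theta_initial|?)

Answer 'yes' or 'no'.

Initial: x=5.0000 theta=0.2000
After 1 (propagate distance d=16): x=8.2000 theta=0.2000
After 2 (thin lens f=18): x=8.2000 theta=-23/90 (≈-0.2556)
After 3 (propagate distance d=16): x=37/9 (≈4.1111) theta=-23/90 (≈-0.2556)
After 4 (thin lens f=24): x=37/9 (≈4.1111) theta=-461/1080 (≈-0.4269)
After 5 (propagate distance d=38 (to screen)): x=-6539/540 (≈-12.1093) theta=-461/1080 (≈-0.4269)
|theta_initial|=0.2000 |theta_final|=461/1080 (≈0.4269) -> increased

Answer: yes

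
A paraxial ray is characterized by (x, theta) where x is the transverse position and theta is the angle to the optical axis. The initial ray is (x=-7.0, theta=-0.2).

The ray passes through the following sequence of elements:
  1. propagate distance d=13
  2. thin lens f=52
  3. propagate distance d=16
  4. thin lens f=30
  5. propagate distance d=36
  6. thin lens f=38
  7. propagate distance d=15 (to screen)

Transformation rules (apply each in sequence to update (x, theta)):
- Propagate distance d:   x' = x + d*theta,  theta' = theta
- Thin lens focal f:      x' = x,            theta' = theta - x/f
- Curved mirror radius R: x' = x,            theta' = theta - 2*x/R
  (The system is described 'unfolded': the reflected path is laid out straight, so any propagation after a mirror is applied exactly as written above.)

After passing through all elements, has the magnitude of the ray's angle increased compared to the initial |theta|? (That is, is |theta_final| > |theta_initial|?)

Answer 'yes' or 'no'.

Answer: yes

Derivation:
Initial: x=-7.0000 theta=-0.2000
After 1 (propagate distance d=13): x=-9.6000 theta=-0.2000
After 2 (thin lens f=52): x=-9.6000 theta=-1/65 (≈-0.0154)
After 3 (propagate distance d=16): x=-128/13 (≈-9.8462) theta=-1/65 (≈-0.0154)
After 4 (thin lens f=30): x=-128/13 (≈-9.8462) theta=61/195 (≈0.3128)
After 5 (propagate distance d=36): x=92/65 (≈1.4154) theta=61/195 (≈0.3128)
After 6 (thin lens f=38): x=92/65 (≈1.4154) theta=1021/3705 (≈0.2756)
After 7 (propagate distance d=15 (to screen)): x=6853/1235 (≈5.5490) theta=1021/3705 (≈0.2756)
|theta_initial|=0.2000 |theta_final|=1021/3705 (≈0.2756) -> increased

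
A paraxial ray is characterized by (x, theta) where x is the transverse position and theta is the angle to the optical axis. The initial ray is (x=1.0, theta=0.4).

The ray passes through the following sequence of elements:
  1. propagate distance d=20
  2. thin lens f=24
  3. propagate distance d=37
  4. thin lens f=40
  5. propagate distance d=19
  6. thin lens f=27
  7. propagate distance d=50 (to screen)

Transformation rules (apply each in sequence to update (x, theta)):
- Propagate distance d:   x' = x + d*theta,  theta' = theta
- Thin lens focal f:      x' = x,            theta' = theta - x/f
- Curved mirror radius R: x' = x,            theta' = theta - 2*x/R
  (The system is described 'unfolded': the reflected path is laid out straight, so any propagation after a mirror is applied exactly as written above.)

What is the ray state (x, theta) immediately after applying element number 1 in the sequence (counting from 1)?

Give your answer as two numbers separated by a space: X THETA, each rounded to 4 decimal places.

Answer: 9.0000 0.4000

Derivation:
Initial: x=1.0000 theta=0.4000
After 1 (propagate distance d=20): x=9.0000 theta=0.4000
Rounded to 4 decimal places: x = 9.0000, theta = 0.4000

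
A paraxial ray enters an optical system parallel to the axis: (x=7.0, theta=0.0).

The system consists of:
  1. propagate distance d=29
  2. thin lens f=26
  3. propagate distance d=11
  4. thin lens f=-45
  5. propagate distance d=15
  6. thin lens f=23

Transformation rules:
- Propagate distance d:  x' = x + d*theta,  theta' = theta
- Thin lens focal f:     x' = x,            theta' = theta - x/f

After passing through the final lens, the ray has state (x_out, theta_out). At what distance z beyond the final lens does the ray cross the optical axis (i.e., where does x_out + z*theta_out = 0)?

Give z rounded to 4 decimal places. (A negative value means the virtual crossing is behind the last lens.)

Initial: x=7.0000 theta=0.0000
After 1 (propagate distance d=29): x=7.0000 theta=0.0000
After 2 (thin lens f=26): x=7.0000 theta=-7/26 (≈-0.2692)
After 3 (propagate distance d=11): x=105/26 (≈4.0385) theta=-7/26 (≈-0.2692)
After 4 (thin lens f=-45): x=105/26 (≈4.0385) theta=-7/39 (≈-0.1795)
After 5 (propagate distance d=15): x=35/26 (≈1.3462) theta=-7/39 (≈-0.1795)
After 6 (thin lens f=23): x=35/26 (≈1.3462) theta=-427/1794 (≈-0.2380)
z_focus = -x_out/theta_out = -(35/26)/(-427/1794) = 345/61 ≈ 5.6557
Rounded to 4 decimal places: z = 5.6557

Answer: 5.6557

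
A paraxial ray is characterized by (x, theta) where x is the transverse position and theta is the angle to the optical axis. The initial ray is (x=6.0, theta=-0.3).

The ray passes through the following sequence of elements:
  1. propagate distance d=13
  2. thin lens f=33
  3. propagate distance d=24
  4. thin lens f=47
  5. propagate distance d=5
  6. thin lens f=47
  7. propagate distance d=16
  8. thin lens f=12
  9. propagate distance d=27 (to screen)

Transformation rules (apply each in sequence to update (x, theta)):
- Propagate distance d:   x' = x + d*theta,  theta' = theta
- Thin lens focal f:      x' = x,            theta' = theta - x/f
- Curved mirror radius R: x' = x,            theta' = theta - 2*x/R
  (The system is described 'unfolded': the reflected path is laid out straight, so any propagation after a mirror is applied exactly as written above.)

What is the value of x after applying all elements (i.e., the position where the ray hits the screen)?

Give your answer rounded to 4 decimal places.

Initial: x=6.0000 theta=-0.3000
After 1 (propagate distance d=13): x=2.1000 theta=-0.3000
After 2 (thin lens f=33): x=2.1000 theta=-4/11 (≈-0.3636)
After 3 (propagate distance d=24): x=-729/110 (≈-6.6273) theta=-4/11 (≈-0.3636)
After 4 (thin lens f=47): x=-729/110 (≈-6.6273) theta=-1151/5170 (≈-0.2226)
After 5 (propagate distance d=5): x=-1819/235 (≈-7.7404) theta=-1151/5170 (≈-0.2226)
After 6 (thin lens f=47): x=-1819/235 (≈-7.7404) theta=-14079/242990 (≈-0.0579)
After 7 (propagate distance d=16): x=-210611/24299 (≈-8.6675) theta=-14079/242990 (≈-0.0579)
After 8 (thin lens f=12): x=-210611/24299 (≈-8.6675) theta=968581/1457940 (≈0.6643)
After 9 (propagate distance d=27 (to screen)): x=4505009/485980 (≈9.2699) theta=968581/1457940 (≈0.6643)
Rounded to 4 decimal places: x = 9.2699

Answer: 9.2699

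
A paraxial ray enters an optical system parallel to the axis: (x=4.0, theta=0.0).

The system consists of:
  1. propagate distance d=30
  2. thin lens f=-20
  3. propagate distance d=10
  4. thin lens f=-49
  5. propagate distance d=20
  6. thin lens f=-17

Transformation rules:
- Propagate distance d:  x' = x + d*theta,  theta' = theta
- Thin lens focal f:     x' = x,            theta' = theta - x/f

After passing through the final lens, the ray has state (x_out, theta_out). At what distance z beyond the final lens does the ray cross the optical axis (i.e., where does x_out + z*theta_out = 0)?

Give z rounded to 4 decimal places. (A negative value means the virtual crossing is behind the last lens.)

Answer: -11.8029

Derivation:
Initial: x=4.0000 theta=0.0000
After 1 (propagate distance d=30): x=4.0000 theta=0.0000
After 2 (thin lens f=-20): x=4.0000 theta=0.2000
After 3 (propagate distance d=10): x=6.0000 theta=0.2000
After 4 (thin lens f=-49): x=6.0000 theta=79/245 (≈0.3224)
After 5 (propagate distance d=20): x=610/49 (≈12.4490) theta=79/245 (≈0.3224)
After 6 (thin lens f=-17): x=610/49 (≈12.4490) theta=4393/4165 (≈1.0547)
z_focus = -x_out/theta_out = -(610/49)/(4393/4165) = -51850/4393 ≈ -11.8029
Rounded to 4 decimal places: z = -11.8029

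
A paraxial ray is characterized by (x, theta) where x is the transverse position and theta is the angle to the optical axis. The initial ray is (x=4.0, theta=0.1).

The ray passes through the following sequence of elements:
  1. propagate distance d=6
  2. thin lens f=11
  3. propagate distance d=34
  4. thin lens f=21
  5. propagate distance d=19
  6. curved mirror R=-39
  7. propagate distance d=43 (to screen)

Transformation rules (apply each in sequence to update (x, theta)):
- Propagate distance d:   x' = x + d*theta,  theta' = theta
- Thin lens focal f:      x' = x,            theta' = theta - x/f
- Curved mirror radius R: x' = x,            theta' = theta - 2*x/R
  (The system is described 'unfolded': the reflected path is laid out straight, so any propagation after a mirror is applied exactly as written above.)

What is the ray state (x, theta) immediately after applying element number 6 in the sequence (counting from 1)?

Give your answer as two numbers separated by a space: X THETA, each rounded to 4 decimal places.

Initial: x=4.0000 theta=0.1000
After 1 (propagate distance d=6): x=4.6000 theta=0.1000
After 2 (thin lens f=11): x=4.6000 theta=-7/22 (≈-0.3182)
After 3 (propagate distance d=34): x=-342/55 (≈-6.2182) theta=-7/22 (≈-0.3182)
After 4 (thin lens f=21): x=-342/55 (≈-6.2182) theta=-17/770 (≈-0.0221)
After 5 (propagate distance d=19): x=-5111/770 (≈-6.6377) theta=-17/770 (≈-0.0221)
After 6 (curved mirror R=-39): x=-5111/770 (≈-6.6377) theta=-311/858 (≈-0.3625)
Rounded to 4 decimal places: x = -6.6377, theta = -0.3625

Answer: -6.6377 -0.3625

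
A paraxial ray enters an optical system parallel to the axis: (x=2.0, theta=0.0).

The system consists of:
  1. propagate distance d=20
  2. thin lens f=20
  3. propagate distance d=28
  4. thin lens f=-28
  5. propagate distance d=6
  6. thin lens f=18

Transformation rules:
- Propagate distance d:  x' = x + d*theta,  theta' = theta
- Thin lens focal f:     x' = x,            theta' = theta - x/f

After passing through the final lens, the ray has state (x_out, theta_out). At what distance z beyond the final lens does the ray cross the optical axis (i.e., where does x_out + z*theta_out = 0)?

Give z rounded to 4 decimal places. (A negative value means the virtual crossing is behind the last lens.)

Initial: x=2.0000 theta=0.0000
After 1 (propagate distance d=20): x=2.0000 theta=0.0000
After 2 (thin lens f=20): x=2.0000 theta=-0.1000
After 3 (propagate distance d=28): x=-0.8000 theta=-0.1000
After 4 (thin lens f=-28): x=-0.8000 theta=-9/70 (≈-0.1286)
After 5 (propagate distance d=6): x=-11/7 (≈-1.5714) theta=-9/70 (≈-0.1286)
After 6 (thin lens f=18): x=-11/7 (≈-1.5714) theta=-13/315 (≈-0.0413)
z_focus = -x_out/theta_out = -(-11/7)/(-13/315) = -495/13 ≈ -38.0769
Rounded to 4 decimal places: z = -38.0769

Answer: -38.0769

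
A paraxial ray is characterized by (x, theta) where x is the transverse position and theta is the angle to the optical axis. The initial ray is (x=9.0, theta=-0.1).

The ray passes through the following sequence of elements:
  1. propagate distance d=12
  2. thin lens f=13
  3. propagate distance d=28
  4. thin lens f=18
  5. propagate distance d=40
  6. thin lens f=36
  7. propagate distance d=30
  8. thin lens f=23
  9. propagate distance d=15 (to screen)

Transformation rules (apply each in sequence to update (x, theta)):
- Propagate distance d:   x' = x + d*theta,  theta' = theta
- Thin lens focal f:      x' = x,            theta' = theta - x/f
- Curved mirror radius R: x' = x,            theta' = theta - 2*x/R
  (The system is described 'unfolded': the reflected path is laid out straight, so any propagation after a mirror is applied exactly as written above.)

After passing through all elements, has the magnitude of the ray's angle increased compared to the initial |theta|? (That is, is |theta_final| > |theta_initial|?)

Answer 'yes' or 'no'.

Initial: x=9.0000 theta=-0.1000
After 1 (propagate distance d=12): x=7.8000 theta=-0.1000
After 2 (thin lens f=13): x=7.8000 theta=-0.7000
After 3 (propagate distance d=28): x=-11.8000 theta=-0.7000
After 4 (thin lens f=18): x=-11.8000 theta=-2/45 (≈-0.0444)
After 5 (propagate distance d=40): x=-611/45 (≈-13.5778) theta=-2/45 (≈-0.0444)
After 6 (thin lens f=36): x=-611/45 (≈-13.5778) theta=539/1620 (≈0.3327)
After 7 (propagate distance d=30): x=-971/270 (≈-3.5963) theta=539/1620 (≈0.3327)
After 8 (thin lens f=23): x=-971/270 (≈-3.5963) theta=18223/37260 (≈0.4891)
After 9 (propagate distance d=15 (to screen)): x=5161/1380 (≈3.7399) theta=18223/37260 (≈0.4891)
|theta_initial|=0.1000 |theta_final|=18223/37260 (≈0.4891) -> increased

Answer: yes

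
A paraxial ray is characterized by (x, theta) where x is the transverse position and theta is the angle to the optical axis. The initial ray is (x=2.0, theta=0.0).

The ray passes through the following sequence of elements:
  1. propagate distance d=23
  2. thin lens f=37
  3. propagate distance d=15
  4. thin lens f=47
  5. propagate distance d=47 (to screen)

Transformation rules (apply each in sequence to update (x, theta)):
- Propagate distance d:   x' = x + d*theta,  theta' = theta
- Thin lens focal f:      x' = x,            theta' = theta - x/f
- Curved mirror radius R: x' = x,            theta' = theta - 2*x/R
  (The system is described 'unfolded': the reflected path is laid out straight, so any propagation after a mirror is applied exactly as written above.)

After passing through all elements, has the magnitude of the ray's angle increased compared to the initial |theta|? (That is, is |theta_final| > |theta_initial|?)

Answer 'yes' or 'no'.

Answer: yes

Derivation:
Initial: x=2.0000 theta=0.0000
After 1 (propagate distance d=23): x=2.0000 theta=0.0000
After 2 (thin lens f=37): x=2.0000 theta=-2/37 (≈-0.0541)
After 3 (propagate distance d=15): x=44/37 (≈1.1892) theta=-2/37 (≈-0.0541)
After 4 (thin lens f=47): x=44/37 (≈1.1892) theta=-138/1739 (≈-0.0794)
After 5 (propagate distance d=47 (to screen)): x=-94/37 (≈-2.5405) theta=-138/1739 (≈-0.0794)
|theta_initial|=0.0000 |theta_final|=138/1739 (≈0.0794) -> increased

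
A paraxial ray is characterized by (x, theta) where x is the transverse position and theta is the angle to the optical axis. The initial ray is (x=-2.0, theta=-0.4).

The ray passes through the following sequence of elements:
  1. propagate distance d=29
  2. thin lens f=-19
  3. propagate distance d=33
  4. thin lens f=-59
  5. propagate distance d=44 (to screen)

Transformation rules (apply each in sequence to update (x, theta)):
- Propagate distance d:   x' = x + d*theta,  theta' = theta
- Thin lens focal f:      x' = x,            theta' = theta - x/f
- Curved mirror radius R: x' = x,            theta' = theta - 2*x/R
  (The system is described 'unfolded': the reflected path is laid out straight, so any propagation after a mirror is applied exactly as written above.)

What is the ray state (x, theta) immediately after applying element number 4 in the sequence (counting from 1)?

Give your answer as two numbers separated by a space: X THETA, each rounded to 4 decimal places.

Initial: x=-2.0000 theta=-0.4000
After 1 (propagate distance d=29): x=-13.6000 theta=-0.4000
After 2 (thin lens f=-19): x=-13.6000 theta=-106/95 (≈-1.1158)
After 3 (propagate distance d=33): x=-958/19 (≈-50.4211) theta=-106/95 (≈-1.1158)
After 4 (thin lens f=-59): x=-958/19 (≈-50.4211) theta=-11044/5605 (≈-1.9704)
Rounded to 4 decimal places: x = -50.4211, theta = -1.9704

Answer: -50.4211 -1.9704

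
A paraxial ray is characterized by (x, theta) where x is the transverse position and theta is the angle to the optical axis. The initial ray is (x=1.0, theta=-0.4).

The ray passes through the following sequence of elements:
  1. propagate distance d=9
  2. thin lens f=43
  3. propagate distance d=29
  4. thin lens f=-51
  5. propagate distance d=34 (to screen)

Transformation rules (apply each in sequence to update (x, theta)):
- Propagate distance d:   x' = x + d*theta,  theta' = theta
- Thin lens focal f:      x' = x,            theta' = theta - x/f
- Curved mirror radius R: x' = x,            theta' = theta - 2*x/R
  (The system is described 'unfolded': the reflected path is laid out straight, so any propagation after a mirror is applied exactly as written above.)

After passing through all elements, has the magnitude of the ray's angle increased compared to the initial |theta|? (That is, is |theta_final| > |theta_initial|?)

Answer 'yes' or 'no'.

Answer: yes

Derivation:
Initial: x=1.0000 theta=-0.4000
After 1 (propagate distance d=9): x=-2.6000 theta=-0.4000
After 2 (thin lens f=43): x=-2.6000 theta=-73/215 (≈-0.3395)
After 3 (propagate distance d=29): x=-2676/215 (≈-12.4465) theta=-73/215 (≈-0.3395)
After 4 (thin lens f=-51): x=-2676/215 (≈-12.4465) theta=-2133/3655 (≈-0.5836)
After 5 (propagate distance d=34 (to screen)): x=-6942/215 (≈-32.2884) theta=-2133/3655 (≈-0.5836)
|theta_initial|=0.4000 |theta_final|=2133/3655 (≈0.5836) -> increased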